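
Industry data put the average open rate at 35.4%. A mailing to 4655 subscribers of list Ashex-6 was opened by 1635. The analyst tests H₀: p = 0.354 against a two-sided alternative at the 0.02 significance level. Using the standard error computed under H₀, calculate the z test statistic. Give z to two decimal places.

z = -0.39

p̂ = 1635/4655 = 0.35124.
Standard error under H₀: √(0.354×0.646/4655) = 0.00701.
z = (0.35124 − 0.354)/0.00701 = -0.00276/0.00701 = -0.39.
p-value = 2·P(Z > 0.394) ≈ 0.6932. With α = 0.02, fail to reject H₀.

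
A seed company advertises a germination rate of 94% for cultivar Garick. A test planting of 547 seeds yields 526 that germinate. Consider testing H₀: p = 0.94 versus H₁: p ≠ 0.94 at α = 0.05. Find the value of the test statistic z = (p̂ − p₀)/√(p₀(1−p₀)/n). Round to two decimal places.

z = 2.13

p̂ = 526/547 = 0.96161.
SE = √(p₀(1−p₀)/n) = √(0.0564/547) = 0.01015.
z = (0.96161 − 0.94)/0.01015 = 0.02161/0.01015 = 2.13.
p-value = 2·P(Z > 2.128) ≈ 0.0333, so at α = 0.05 we reject H₀.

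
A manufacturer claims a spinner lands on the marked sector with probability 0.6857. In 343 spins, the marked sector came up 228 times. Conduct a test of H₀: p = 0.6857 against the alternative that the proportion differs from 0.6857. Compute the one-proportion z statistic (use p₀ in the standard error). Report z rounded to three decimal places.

p̂ = 228/343 = 0.66472.
Standard error under H₀: √(0.6857×0.3143/343) = 0.02507.
z = (0.66472 − 0.6857)/0.02507 = -0.02098/0.02507 = -0.837.
p-value = 2·P(Z > 0.837) ≈ 0.4027.

z = -0.837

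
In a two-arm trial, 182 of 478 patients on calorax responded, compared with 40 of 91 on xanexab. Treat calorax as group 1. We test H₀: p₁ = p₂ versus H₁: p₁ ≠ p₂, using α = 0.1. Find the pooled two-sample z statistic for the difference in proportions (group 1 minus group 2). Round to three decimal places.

z = -1.054

p̂₁ = 182/478 = 0.38075, p̂₂ = 40/91 = 0.43956.
Pooled p̂ = (182+40)/(478+91) = 222/569 = 0.39016.
SE = √(0.237935 × 0.0130811) = 0.05579.
z = (0.38075 − 0.43956)/0.05579 = -0.05881/0.05579 = -1.054.
p-value = 2·P(Z > 1.054) ≈ 0.2918, so at α = 0.1 we fail to reject H₀.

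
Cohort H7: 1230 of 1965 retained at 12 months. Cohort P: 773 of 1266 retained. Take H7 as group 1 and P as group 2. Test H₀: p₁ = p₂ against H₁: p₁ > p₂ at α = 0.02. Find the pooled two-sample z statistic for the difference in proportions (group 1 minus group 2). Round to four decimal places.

z = 0.8786

p̂₁ = 1230/1965 ≈ 0.625954, p̂₂ = 773/1266 ≈ 0.610585.
Pooled p̂ = (1230+773)/(1965+1266) = 2003/3231 = 0.619932.
SE = √(0.235616 × 0.0012988) = 0.017493.
z = (0.625954 − 0.610585)/0.017493 = 0.015369/0.017493 = 0.8786.
p-value = P(Z > 0.879) ≈ 0.1898. With α = 0.02, fail to reject H₀.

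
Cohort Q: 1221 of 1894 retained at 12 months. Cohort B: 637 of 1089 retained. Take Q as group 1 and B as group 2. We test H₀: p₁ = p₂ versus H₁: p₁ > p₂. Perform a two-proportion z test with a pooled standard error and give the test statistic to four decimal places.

z = 3.2404

p̂₁ = 1221/1894 ≈ 0.644667, p̂₂ = 637/1089 ≈ 0.584940.
Pooled p̂ = (1221+637)/(1894+1089) = 1858/2983 = 0.622863.
SE = √(0.234905 × 0.00144626) = 0.018432.
z = (0.644667 − 0.584940)/0.018432 = 0.059727/0.018432 = 3.2404.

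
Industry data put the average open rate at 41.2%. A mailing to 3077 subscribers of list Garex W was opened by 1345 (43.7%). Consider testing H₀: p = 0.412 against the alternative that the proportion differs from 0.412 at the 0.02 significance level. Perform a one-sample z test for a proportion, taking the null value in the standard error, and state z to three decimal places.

z = 2.830

p̂ = 1345/3077 = 0.437114.
Under H₀, SE = √(0.412·0.588/3077) = √(7.87312e-05) = 0.008873.
z = (0.437114 − 0.412)/0.008873 = 0.025114/0.008873 = 2.830.
Two-sided p-value ≈ 2·Φ(−2.830) = 0.0046. With α = 0.02, reject H₀.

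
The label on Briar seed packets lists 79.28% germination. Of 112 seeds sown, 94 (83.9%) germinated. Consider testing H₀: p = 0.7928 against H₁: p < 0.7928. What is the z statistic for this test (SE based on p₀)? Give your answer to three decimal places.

p̂ = 94/112 ≈ 0.83929.
Under H₀, SE = √(0.7928·0.2072/112) = √(0.00146668) = 0.03830.
z = (0.83929 − 0.7928)/0.03830 = 0.04649/0.03830 = 1.214.

z = 1.214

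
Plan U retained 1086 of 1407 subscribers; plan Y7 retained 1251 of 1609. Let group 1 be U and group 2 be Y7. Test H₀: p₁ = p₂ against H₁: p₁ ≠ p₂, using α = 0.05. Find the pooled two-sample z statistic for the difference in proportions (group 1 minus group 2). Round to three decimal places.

z = -0.370

p̂₁ = 1086/1407 = 0.77186, p̂₂ = 1251/1609 = 0.77750.
Pooled p̂ = (1086+1251)/(1407+1609) = 2337/3016 = 0.77487.
SE = √(p̂(1−p̂)(1/n₁+1/n₂)) = √(0.77487·0.22513·0.00133224) = √(0.000232406) = 0.01524.
z = (0.77186 − 0.77750)/0.01524 = -0.00564/0.01524 = -0.370.
Two-sided p-value ≈ 2·Φ(−0.370) = 0.7111; since p > α = 0.05, fail to reject H₀.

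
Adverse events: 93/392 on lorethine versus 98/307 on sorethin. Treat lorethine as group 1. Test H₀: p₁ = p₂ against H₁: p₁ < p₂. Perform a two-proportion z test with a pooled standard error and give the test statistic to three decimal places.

z = -2.414

p̂₁ = 93/392 = 0.23724, p̂₂ = 98/307 = 0.31922.
Pooled p̂ = (93+98)/(392+307) = 191/699 = 0.27325.
SE = √(p̂(1−p̂)(1/n₁+1/n₂)) = √(0.27325·0.72675·0.00580835) = √(0.00115344) = 0.03396.
z = (0.23724 − 0.31922)/0.03396 = -0.08198/0.03396 = -2.414.
p-value = P(Z < -2.414) ≈ 0.0079.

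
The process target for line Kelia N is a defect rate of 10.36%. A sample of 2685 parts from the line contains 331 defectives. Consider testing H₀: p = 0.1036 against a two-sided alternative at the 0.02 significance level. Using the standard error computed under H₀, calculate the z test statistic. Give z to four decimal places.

z = 3.3459

p̂ = 331/2685 = 0.123277.
Standard error under H₀: √(0.1036×0.8964/2685) = 0.005881.
z = (0.123277 − 0.1036)/0.005881 = 0.019677/0.005881 = 3.3459.
p-value = 2·P(Z > 3.346) ≈ 0.0008. With α = 0.02, reject H₀.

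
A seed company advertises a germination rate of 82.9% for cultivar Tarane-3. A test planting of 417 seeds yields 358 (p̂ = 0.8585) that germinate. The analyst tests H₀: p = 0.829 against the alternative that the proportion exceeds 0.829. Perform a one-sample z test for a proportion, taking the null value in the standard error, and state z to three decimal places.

p̂ = 358/417 = 0.858513.
Under H₀, SE = √(0.829·0.171/417) = √(0.00033995) = 0.018438.
z = (0.858513 − 0.829)/0.018438 = 0.029513/0.018438 = 1.601.
p-value = P(Z > 1.601) ≈ 0.0547.

z = 1.601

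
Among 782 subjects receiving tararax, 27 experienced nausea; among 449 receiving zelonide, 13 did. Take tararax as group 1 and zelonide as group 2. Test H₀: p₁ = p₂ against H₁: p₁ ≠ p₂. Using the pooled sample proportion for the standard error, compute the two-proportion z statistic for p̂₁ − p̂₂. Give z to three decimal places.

p̂₁ = 27/782 = 0.03453, p̂₂ = 13/449 = 0.02895.
Pooled p̂ = (27+13)/(782+449) = 40/1231 = 0.03249.
SE = √(0.0314381 × 0.00350594) = 0.01050.
z = (0.03453 − 0.02895)/0.01050 = 0.00558/0.01050 = 0.531.
p-value = 2·P(Z > 0.531) ≈ 0.5955.

z = 0.531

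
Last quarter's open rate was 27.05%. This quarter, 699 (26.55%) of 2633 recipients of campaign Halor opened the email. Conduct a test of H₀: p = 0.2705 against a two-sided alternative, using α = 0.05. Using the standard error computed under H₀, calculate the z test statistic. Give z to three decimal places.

z = -0.580

p̂ = 699/2633 = 0.26548.
Standard error under H₀: √(0.2705×0.7295/2633) = 0.00866.
z = (0.26548 − 0.2705)/0.00866 = -0.00502/0.00866 = -0.580.
Two-sided p-value ≈ 2·Φ(−0.580) = 0.5617; since p > α = 0.05, fail to reject H₀.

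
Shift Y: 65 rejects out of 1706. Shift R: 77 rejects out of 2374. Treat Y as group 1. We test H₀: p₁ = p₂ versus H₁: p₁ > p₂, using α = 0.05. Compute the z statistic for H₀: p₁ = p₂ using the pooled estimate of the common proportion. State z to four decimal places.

z = 0.9740

p̂₁ = 65/1706 ≈ 0.038101, p̂₂ = 77/2374 ≈ 0.032435.
Pooled p̂ = (65+77)/(1706+2374) = 142/4080 = 0.034804.
SE = √(p̂(1−p̂)(1/n₁+1/n₂)) = √(0.034804·0.965196·0.0010074) = √(3.38411e-05) = 0.005817.
z = (0.038101 − 0.032435)/0.005817 = 0.005666/0.005817 = 0.9740.
p-value = P(Z > 0.974) ≈ 0.1650, so at α = 0.05 we fail to reject H₀.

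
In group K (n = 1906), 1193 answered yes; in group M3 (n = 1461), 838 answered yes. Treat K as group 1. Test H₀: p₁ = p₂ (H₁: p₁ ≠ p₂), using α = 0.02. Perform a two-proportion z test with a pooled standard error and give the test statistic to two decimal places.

z = 3.08

p̂₁ = 1193/1906 = 0.6259, p̂₂ = 838/1461 = 0.5736.
Pooled p̂ = (1193+838)/(1906+1461) = 2031/3367 = 0.6032.
SE = √(0.239348 × 0.00120912) = 0.0170.
z = (0.6259 − 0.5736)/0.0170 = 0.0523/0.0170 = 3.08.
p-value = 2·P(Z > 3.077) ≈ 0.0021, so at α = 0.02 we reject H₀.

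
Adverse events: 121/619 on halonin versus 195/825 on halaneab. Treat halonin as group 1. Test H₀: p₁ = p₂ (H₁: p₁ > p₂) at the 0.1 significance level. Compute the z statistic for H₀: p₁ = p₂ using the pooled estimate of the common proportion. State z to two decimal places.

z = -1.86

p̂₁ = 121/619 = 0.1955, p̂₂ = 195/825 = 0.2364.
Pooled p̂ = (121+195)/(619+825) = 316/1444 = 0.2188.
SE = √(p̂(1−p̂)(1/n₁+1/n₂)) = √(0.2188·0.7812·0.00282763) = √(0.000483375) = 0.0220.
z = (0.1955 − 0.2364)/0.0220 = -0.0409/0.0220 = -1.86.
p-value = P(Z > -1.860) ≈ 0.9685. With α = 0.1, fail to reject H₀.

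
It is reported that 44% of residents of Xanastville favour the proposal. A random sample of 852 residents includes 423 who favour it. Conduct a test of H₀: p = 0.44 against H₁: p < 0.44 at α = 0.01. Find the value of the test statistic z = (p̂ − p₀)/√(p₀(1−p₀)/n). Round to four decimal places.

p̂ = 423/852 = 0.496479.
Under H₀, SE = √(0.44·0.56/852) = √(0.000289202) = 0.017006.
z = (0.496479 − 0.44)/0.017006 = 0.056479/0.017006 = 3.3211.
p-value = P(Z < 3.321) ≈ 0.9996. With α = 0.01, fail to reject H₀.

z = 3.3211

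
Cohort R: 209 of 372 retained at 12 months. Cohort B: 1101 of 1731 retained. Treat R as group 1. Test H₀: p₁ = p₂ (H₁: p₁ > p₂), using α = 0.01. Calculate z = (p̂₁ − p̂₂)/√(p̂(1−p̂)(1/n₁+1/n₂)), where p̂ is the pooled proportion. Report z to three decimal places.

z = -2.680

p̂₁ = 209/372 = 0.561828, p̂₂ = 1101/1731 = 0.636049.
Pooled p̂ = (209+1101)/(372+1731) = 1310/2103 = 0.622920.
SE = √(0.234891 × 0.00326587) = 0.027697.
z = (0.561828 − 0.636049)/0.027697 = -0.074221/0.027697 = -2.680.
p-value = P(Z > -2.680) ≈ 0.9963. With α = 0.01, fail to reject H₀.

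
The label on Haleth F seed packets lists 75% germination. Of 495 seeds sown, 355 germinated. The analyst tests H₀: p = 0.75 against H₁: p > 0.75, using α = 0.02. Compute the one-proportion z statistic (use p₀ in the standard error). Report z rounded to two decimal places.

p̂ = 355/495 = 0.71717.
SE = √(p₀(1−p₀)/n) = √(0.1875/495) = 0.01946.
z = (0.71717 − 0.75)/0.01946 = -0.03283/0.01946 = -1.69.
p-value = P(Z > -1.687) ≈ 0.9542, so at α = 0.02 we fail to reject H₀.

z = -1.69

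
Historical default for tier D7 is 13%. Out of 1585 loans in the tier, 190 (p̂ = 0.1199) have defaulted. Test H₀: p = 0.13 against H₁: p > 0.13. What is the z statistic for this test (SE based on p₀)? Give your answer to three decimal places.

p̂ = 190/1585 = 0.11987.
Standard error under H₀: √(0.13×0.87/1585) = 0.00845.
z = (0.11987 − 0.13)/0.00845 = -0.01013/0.00845 = -1.199.

z = -1.199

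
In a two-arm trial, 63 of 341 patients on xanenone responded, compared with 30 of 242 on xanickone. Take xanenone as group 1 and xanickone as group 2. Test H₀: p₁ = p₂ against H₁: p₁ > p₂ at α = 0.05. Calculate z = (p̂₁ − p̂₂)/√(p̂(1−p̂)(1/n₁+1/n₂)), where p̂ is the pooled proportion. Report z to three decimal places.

z = 1.975

p̂₁ = 63/341 ≈ 0.18475, p̂₂ = 30/242 ≈ 0.12397.
Pooled p̂ = (63+30)/(341+242) = 93/583 = 0.15952.
SE = √(0.134073 × 0.00706478) = 0.03078.
z = (0.18475 − 0.12397)/0.03078 = 0.06078/0.03078 = 1.975.
p-value = P(Z > 1.975) ≈ 0.0241. With α = 0.05, reject H₀.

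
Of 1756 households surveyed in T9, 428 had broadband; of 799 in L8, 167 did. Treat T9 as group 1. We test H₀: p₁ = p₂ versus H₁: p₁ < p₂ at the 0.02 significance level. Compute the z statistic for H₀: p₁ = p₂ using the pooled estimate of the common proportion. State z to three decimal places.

p̂₁ = 428/1756 ≈ 0.24374, p̂₂ = 167/799 ≈ 0.20901.
Pooled p̂ = (428+167)/(1756+799) = 595/2555 = 0.23288.
SE = √(0.178645 × 0.00182104) = 0.01804.
z = (0.24374 − 0.20901)/0.01804 = 0.03473/0.01804 = 1.925.
p-value = P(Z < 1.925) ≈ 0.9729. With α = 0.02, fail to reject H₀.

z = 1.925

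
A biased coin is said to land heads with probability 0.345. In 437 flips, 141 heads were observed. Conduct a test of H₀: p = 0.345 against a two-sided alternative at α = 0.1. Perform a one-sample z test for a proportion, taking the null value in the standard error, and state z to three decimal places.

p̂ = 141/437 = 0.32265.
SE = √(p₀(1−p₀)/n) = √(0.22597/437) = 0.02274.
z = (0.32265 − 0.345)/0.02274 = -0.02235/0.02274 = -0.983.
Two-sided p-value ≈ 2·Φ(−0.983) = 0.3258, so at α = 0.1 we fail to reject H₀.

z = -0.983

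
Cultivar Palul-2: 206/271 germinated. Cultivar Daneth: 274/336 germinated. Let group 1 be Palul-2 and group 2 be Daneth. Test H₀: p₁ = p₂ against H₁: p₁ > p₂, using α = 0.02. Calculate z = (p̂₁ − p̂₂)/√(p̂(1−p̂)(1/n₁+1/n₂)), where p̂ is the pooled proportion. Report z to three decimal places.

p̂₁ = 206/271 = 0.76015, p̂₂ = 274/336 = 0.81548.
Pooled p̂ = (206+274)/(271+336) = 480/607 = 0.79077.
SE = √(0.16545 × 0.00666623) = 0.03321.
z = (0.76015 − 0.81548)/0.03321 = -0.05533/0.03321 = -1.666.
p-value = P(Z > -1.666) ≈ 0.9521; since p > α = 0.02, fail to reject H₀.

z = -1.666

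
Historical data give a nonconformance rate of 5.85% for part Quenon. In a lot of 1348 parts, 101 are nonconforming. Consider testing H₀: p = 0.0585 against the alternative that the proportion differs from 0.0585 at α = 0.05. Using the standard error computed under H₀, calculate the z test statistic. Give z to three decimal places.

z = 2.570

p̂ = 101/1348 = 0.074926.
Standard error under H₀: √(0.0585×0.9415/1348) = 0.006392.
z = (0.074926 − 0.0585)/0.006392 = 0.016426/0.006392 = 2.570.
p-value = 2·P(Z > 2.570) ≈ 0.0102; since p < α = 0.05, reject H₀.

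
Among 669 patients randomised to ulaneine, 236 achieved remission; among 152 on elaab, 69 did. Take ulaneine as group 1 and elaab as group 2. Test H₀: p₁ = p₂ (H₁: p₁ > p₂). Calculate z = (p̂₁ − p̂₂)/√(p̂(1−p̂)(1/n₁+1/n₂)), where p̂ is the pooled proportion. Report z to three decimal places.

z = -2.330

p̂₁ = 236/669 = 0.35277, p̂₂ = 69/152 = 0.45395.
Pooled p̂ = (236+69)/(669+152) = 305/821 = 0.37150.
SE = √(0.233487 × 0.00807372) = 0.04342.
z = (0.35277 − 0.45395)/0.04342 = -0.10118/0.04342 = -2.330.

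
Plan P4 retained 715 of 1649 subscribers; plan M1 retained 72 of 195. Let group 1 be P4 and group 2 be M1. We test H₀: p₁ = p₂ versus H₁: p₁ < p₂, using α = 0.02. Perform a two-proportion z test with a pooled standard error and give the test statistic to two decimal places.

z = 1.72

p̂₁ = 715/1649 = 0.4336, p̂₂ = 72/195 = 0.3692.
Pooled p̂ = (715+72)/(1649+195) = 787/1844 = 0.4268.
SE = √(p̂(1−p̂)(1/n₁+1/n₂)) = √(0.4268·0.5732·0.00573463) = √(0.00140292) = 0.0375.
z = (0.4336 − 0.3692)/0.0375 = 0.0644/0.0375 = 1.72.
p-value = P(Z < 1.718) ≈ 0.9571, so at α = 0.02 we fail to reject H₀.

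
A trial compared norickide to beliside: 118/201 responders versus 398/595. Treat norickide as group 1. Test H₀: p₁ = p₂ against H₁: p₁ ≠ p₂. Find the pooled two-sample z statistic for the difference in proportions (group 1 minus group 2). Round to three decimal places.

p̂₁ = 118/201 = 0.58706, p̂₂ = 398/595 = 0.66891.
Pooled p̂ = (118+398)/(201+595) = 516/796 = 0.64824.
SE = √(p̂(1−p̂)(1/n₁+1/n₂)) = √(0.64824·0.35176·0.0066558) = √(0.00151769) = 0.03896.
z = (0.58706 − 0.66891)/0.03896 = -0.08185/0.03896 = -2.101.
Two-sided p-value ≈ 2·Φ(−2.101) = 0.0357.

z = -2.101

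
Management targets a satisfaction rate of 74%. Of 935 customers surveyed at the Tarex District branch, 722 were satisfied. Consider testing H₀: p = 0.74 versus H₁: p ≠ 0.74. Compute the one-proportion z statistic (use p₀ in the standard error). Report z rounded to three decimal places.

p̂ = 722/935 = 0.772193.
SE = √(p₀(1−p₀)/n) = √(0.1924/935) = 0.014345.
z = (0.772193 − 0.74)/0.014345 = 0.032193/0.014345 = 2.244.

z = 2.244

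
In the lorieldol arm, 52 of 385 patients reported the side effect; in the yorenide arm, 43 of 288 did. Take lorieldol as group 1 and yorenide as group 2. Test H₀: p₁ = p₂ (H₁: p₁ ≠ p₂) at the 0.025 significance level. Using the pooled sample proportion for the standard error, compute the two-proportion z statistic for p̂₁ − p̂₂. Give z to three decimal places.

p̂₁ = 52/385 ≈ 0.13506, p̂₂ = 43/288 ≈ 0.14931.
Pooled p̂ = (52+43)/(385+288) = 95/673 = 0.14116.
SE = √(p̂(1−p̂)(1/n₁+1/n₂)) = √(0.14116·0.85884·0.00606962) = √(0.00073584) = 0.02713.
z = (0.13506 − 0.14931)/0.02713 = -0.01425/0.02713 = -0.525.
Two-sided p-value ≈ 2·Φ(−0.525) = 0.5996. With α = 0.025, fail to reject H₀.

z = -0.525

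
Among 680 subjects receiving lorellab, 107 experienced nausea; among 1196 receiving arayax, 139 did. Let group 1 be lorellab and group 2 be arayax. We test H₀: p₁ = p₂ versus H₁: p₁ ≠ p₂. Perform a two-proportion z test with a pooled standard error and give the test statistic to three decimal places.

z = 2.537

p̂₁ = 107/680 = 0.15735, p̂₂ = 139/1196 = 0.11622.
Pooled p̂ = (107+139)/(680+1196) = 246/1876 = 0.13113.
SE = √(p̂(1−p̂)(1/n₁+1/n₂)) = √(0.13113·0.86887·0.00230671) = √(0.000262815) = 0.01621.
z = (0.15735 − 0.11622)/0.01621 = 0.04113/0.01621 = 2.537.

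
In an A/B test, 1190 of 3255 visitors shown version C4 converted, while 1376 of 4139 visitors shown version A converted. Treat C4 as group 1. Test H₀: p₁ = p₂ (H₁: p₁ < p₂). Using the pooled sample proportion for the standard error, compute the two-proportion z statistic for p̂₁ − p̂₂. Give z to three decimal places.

z = 2.972

p̂₁ = 1190/3255 = 0.36559, p̂₂ = 1376/4139 = 0.33245.
Pooled p̂ = (1190+1376)/(3255+4139) = 2566/7394 = 0.34704.
SE = √(0.226603 × 0.000548824) = 0.01115.
z = (0.36559 − 0.33245)/0.01115 = 0.03314/0.01115 = 2.972.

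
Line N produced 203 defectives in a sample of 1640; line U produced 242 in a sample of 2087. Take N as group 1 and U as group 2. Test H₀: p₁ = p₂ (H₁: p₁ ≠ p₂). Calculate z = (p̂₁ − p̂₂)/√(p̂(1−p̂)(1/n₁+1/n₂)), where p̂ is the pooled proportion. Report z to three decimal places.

p̂₁ = 203/1640 = 0.12378, p̂₂ = 242/2087 = 0.11596.
Pooled p̂ = (203+242)/(1640+2087) = 445/3727 = 0.11940.
SE = √(p̂(1−p̂)(1/n₁+1/n₂)) = √(0.11940·0.88060·0.00108891) = √(0.000114491) = 0.01070.
z = (0.12378 − 0.11596)/0.01070 = 0.00782/0.01070 = 0.731.

z = 0.731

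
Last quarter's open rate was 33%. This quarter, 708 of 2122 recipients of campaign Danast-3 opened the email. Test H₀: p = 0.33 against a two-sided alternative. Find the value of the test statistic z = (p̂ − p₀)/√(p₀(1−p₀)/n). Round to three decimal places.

p̂ = 708/2122 ≈ 0.33365.
Under H₀, SE = √(0.33·0.67/2122) = √(0.000104194) = 0.01021.
z = (0.33365 − 0.33)/0.01021 = 0.00365/0.01021 = 0.357.
p-value = 2·P(Z > 0.357) ≈ 0.7208.

z = 0.357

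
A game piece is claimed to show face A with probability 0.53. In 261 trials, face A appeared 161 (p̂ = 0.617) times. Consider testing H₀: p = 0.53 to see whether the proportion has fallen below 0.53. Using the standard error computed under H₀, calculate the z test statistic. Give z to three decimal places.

z = 2.812

p̂ = 161/261 ≈ 0.61686.
Standard error under H₀: √(0.53×0.47/261) = 0.03089.
z = (0.61686 − 0.53)/0.03089 = 0.08686/0.03089 = 2.812.
p-value = P(Z < 2.812) ≈ 0.9975.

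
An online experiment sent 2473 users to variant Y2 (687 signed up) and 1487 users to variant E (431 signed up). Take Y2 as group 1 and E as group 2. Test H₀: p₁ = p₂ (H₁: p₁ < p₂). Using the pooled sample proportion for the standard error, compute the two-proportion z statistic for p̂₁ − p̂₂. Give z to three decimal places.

p̂₁ = 687/2473 ≈ 0.277800, p̂₂ = 431/1487 ≈ 0.289845.
Pooled p̂ = (687+431)/(2473+1487) = 1118/3960 = 0.282323.
SE = √(0.202617 × 0.00107686) = 0.014771.
z = (0.277800 − 0.289845)/0.014771 = -0.012045/0.014771 = -0.815.

z = -0.815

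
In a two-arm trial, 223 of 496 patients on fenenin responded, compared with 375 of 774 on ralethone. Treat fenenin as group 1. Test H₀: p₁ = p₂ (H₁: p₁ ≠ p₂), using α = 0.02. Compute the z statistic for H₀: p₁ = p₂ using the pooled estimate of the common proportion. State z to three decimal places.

z = -1.216

p̂₁ = 223/496 = 0.44960, p̂₂ = 375/774 = 0.48450.
Pooled p̂ = (223+375)/(496+774) = 598/1270 = 0.47087.
SE = √(p̂(1−p̂)(1/n₁+1/n₂)) = √(0.47087·0.52913·0.00330812) = √(0.000824222) = 0.02871.
z = (0.44960 − 0.48450)/0.02871 = -0.03490/0.02871 = -1.216.
p-value = 2·P(Z > 1.216) ≈ 0.2241, so at α = 0.02 we fail to reject H₀.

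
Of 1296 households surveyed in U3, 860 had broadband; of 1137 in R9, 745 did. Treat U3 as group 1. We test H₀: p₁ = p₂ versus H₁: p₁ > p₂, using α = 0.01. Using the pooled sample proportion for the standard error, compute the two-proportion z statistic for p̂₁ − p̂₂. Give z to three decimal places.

p̂₁ = 860/1296 = 0.66358, p̂₂ = 745/1137 = 0.65523.
Pooled p̂ = (860+745)/(1296+1137) = 1605/2433 = 0.65968.
SE = √(p̂(1−p̂)(1/n₁+1/n₂)) = √(0.65968·0.34032·0.00165111) = √(0.000370679) = 0.01925.
z = (0.66358 − 0.65523)/0.01925 = 0.00835/0.01925 = 0.434.
p-value = P(Z > 0.434) ≈ 0.3323, so at α = 0.01 we fail to reject H₀.

z = 0.434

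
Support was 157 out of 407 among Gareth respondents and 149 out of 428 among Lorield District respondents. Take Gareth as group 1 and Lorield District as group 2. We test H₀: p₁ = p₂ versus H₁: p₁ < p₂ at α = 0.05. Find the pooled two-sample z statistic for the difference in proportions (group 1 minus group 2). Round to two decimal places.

z = 1.13

p̂₁ = 157/407 ≈ 0.3857, p̂₂ = 149/428 ≈ 0.3481.
Pooled p̂ = (157+149)/(407+428) = 306/835 = 0.3665.
SE = √(p̂(1−p̂)(1/n₁+1/n₂)) = √(0.3665·0.6335·0.00479345) = √(0.00111289) = 0.0334.
z = (0.3857 − 0.3481)/0.0334 = 0.0376/0.0334 = 1.13.
p-value = P(Z < 1.128) ≈ 0.8703; since p > α = 0.05, fail to reject H₀.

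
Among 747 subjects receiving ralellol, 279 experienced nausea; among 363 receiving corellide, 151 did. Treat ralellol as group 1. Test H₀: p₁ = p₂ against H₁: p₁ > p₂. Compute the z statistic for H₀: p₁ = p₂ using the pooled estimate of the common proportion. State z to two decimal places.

p̂₁ = 279/747 = 0.3735, p̂₂ = 151/363 = 0.4160.
Pooled p̂ = (279+151)/(747+363) = 430/1110 = 0.3874.
SE = √(p̂(1−p̂)(1/n₁+1/n₂)) = √(0.3874·0.6126·0.00409351) = √(0.000971465) = 0.0312.
z = (0.3735 − 0.4160)/0.0312 = -0.0425/0.0312 = -1.36.

z = -1.36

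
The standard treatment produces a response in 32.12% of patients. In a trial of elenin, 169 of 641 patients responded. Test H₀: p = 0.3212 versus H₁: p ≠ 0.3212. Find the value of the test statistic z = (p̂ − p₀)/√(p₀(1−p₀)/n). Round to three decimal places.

p̂ = 169/641 = 0.263651.
Standard error under H₀: √(0.3212×0.6788/641) = 0.018443.
z = (0.263651 − 0.3212)/0.018443 = -0.057549/0.018443 = -3.120.
Two-sided p-value ≈ 2·Φ(−3.120) = 0.0018.

z = -3.120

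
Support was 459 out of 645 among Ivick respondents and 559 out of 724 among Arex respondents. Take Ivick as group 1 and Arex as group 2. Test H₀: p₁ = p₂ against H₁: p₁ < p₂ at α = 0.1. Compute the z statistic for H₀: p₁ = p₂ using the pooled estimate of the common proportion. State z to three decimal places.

p̂₁ = 459/645 = 0.71163, p̂₂ = 559/724 = 0.77210.
Pooled p̂ = (459+559)/(645+724) = 1018/1369 = 0.74361.
SE = √(0.190655 × 0.0029316) = 0.02364.
z = (0.71163 − 0.77210)/0.02364 = -0.06047/0.02364 = -2.558.
p-value = P(Z < -2.558) ≈ 0.0053, so at α = 0.1 we reject H₀.

z = -2.558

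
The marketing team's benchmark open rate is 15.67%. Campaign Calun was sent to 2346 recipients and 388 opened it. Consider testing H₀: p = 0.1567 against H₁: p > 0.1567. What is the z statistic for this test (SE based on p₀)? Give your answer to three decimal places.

z = 1.158

p̂ = 388/2346 ≈ 0.165388.
Standard error under H₀: √(0.1567×0.8433/2346) = 0.007505.
z = (0.165388 − 0.1567)/0.007505 = 0.008688/0.007505 = 1.158.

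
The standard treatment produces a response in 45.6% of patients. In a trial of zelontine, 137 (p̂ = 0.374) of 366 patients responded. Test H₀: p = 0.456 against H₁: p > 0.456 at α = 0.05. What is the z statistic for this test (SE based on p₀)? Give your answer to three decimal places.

p̂ = 137/366 = 0.37432.
Under H₀, SE = √(0.456·0.544/366) = √(0.00067777) = 0.02603.
z = (0.37432 − 0.456)/0.02603 = -0.08168/0.02603 = -3.138.
p-value = P(Z > -3.138) ≈ 0.9991, so at α = 0.05 we fail to reject H₀.

z = -3.138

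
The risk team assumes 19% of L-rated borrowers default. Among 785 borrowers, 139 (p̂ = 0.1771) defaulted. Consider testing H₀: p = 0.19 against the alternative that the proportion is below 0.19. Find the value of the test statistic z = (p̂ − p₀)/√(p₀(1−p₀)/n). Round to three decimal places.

p̂ = 139/785 = 0.177070.
SE = √(p₀(1−p₀)/n) = √(0.1539/785) = 0.014002.
z = (0.177070 − 0.19)/0.014002 = -0.012930/0.014002 = -0.923.

z = -0.923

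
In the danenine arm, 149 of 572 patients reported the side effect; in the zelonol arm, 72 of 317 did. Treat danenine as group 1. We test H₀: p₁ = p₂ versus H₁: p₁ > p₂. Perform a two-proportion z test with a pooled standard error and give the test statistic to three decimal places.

z = 1.102

p̂₁ = 149/572 ≈ 0.26049, p̂₂ = 72/317 ≈ 0.22713.
Pooled p̂ = (149+72)/(572+317) = 221/889 = 0.24859.
SE = √(0.186795 × 0.00490283) = 0.03026.
z = (0.26049 − 0.22713)/0.03026 = 0.03336/0.03026 = 1.102.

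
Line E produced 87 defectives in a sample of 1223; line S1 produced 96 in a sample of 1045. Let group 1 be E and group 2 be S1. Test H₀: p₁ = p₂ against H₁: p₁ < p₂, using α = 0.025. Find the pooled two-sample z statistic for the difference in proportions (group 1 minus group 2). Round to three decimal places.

z = -1.807

p̂₁ = 87/1223 ≈ 0.07114, p̂₂ = 96/1045 ≈ 0.09187.
Pooled p̂ = (87+96)/(1223+1045) = 183/2268 = 0.08069.
SE = √(p̂(1−p̂)(1/n₁+1/n₂)) = √(0.08069·0.91931·0.0017746) = √(0.000131635) = 0.01147.
z = (0.07114 − 0.09187)/0.01147 = -0.02073/0.01147 = -1.807.
p-value = P(Z < -1.807) ≈ 0.0354, so at α = 0.025 we fail to reject H₀.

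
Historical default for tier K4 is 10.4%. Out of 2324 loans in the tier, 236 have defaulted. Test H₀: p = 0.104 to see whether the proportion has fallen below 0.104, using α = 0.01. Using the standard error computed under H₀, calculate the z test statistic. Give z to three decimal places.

z = -0.387

p̂ = 236/2324 ≈ 0.10155.
Under H₀, SE = √(0.104·0.896/2324) = √(4.00964e-05) = 0.00633.
z = (0.10155 − 0.104)/0.00633 = -0.00245/0.00633 = -0.387.
p-value = P(Z < -0.387) ≈ 0.3494, so at α = 0.01 we fail to reject H₀.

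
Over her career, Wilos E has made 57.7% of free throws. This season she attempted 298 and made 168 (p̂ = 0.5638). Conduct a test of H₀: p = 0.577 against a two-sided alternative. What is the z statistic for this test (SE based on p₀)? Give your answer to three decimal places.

z = -0.463

p̂ = 168/298 = 0.56376.
Standard error under H₀: √(0.577×0.423/298) = 0.02862.
z = (0.56376 − 0.577)/0.02862 = -0.01324/0.02862 = -0.463.
Two-sided p-value ≈ 2·Φ(−0.463) = 0.6436.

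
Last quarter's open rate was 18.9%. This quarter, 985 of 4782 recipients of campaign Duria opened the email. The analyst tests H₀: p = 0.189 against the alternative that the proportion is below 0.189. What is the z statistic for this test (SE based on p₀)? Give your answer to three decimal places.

z = 2.999

p̂ = 985/4782 ≈ 0.205981.
Under H₀, SE = √(0.189·0.811/4782) = √(3.20533e-05) = 0.005662.
z = (0.205981 − 0.189)/0.005662 = 0.016981/0.005662 = 2.999.
p-value = P(Z < 2.999) ≈ 0.9986.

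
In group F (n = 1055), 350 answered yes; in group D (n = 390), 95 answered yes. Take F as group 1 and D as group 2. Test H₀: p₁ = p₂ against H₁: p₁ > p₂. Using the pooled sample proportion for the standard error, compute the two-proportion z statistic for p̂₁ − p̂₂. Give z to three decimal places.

p̂₁ = 350/1055 = 0.331754, p̂₂ = 95/390 = 0.243590.
Pooled p̂ = (350+95)/(1055+390) = 445/1445 = 0.307958.
SE = √(p̂(1−p̂)(1/n₁+1/n₂)) = √(0.307958·0.692042·0.00351197) = √(0.000748471) = 0.027358.
z = (0.331754 − 0.243590)/0.027358 = 0.088164/0.027358 = 3.223.
p-value = P(Z > 3.223) ≈ 0.0006.

z = 3.223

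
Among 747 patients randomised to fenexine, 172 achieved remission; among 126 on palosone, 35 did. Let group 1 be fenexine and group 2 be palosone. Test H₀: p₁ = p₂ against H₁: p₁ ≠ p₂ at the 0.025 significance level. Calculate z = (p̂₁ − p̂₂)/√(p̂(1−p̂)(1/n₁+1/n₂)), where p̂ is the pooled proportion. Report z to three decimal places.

p̂₁ = 172/747 ≈ 0.23025, p̂₂ = 35/126 ≈ 0.27778.
Pooled p̂ = (172+35)/(747+126) = 207/873 = 0.23711.
SE = √(p̂(1−p̂)(1/n₁+1/n₂)) = √(0.23711·0.76289·0.0092752) = √(0.0016778) = 0.04096.
z = (0.23025 − 0.27778)/0.04096 = -0.04753/0.04096 = -1.160.
p-value = 2·P(Z > 1.160) ≈ 0.2460. With α = 0.025, fail to reject H₀.

z = -1.160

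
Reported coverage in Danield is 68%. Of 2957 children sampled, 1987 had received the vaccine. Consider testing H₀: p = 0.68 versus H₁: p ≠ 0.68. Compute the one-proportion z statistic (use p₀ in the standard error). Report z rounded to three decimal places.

p̂ = 1987/2957 = 0.67196.
Under H₀, SE = √(0.68·0.32/2957) = √(7.35881e-05) = 0.00858.
z = (0.67196 − 0.68)/0.00858 = -0.00804/0.00858 = -0.937.

z = -0.937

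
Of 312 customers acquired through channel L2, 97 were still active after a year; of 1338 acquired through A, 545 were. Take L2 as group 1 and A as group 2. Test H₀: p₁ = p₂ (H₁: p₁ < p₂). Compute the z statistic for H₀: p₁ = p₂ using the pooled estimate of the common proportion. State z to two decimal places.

p̂₁ = 97/312 = 0.31090, p̂₂ = 545/1338 = 0.40732.
Pooled p̂ = (97+545)/(312+1338) = 642/1650 = 0.38909.
SE = √(p̂(1−p̂)(1/n₁+1/n₂)) = √(0.38909·0.61091·0.00395251) = √(0.000939509) = 0.03065.
z = (0.31090 − 0.40732)/0.03065 = -0.09642/0.03065 = -3.15.

z = -3.15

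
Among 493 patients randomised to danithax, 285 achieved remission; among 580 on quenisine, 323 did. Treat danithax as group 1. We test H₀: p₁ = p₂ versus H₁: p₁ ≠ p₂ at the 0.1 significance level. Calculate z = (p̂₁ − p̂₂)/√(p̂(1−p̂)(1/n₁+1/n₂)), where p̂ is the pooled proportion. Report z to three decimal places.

p̂₁ = 285/493 ≈ 0.57809, p̂₂ = 323/580 ≈ 0.55690.
Pooled p̂ = (285+323)/(493+580) = 608/1073 = 0.56664.
SE = √(p̂(1−p̂)(1/n₁+1/n₂)) = √(0.56664·0.43336·0.00375254) = √(0.000921471) = 0.03036.
z = (0.57809 − 0.55690)/0.03036 = 0.02119/0.03036 = 0.698.
p-value = 2·P(Z > 0.698) ≈ 0.4850; since p > α = 0.1, fail to reject H₀.

z = 0.698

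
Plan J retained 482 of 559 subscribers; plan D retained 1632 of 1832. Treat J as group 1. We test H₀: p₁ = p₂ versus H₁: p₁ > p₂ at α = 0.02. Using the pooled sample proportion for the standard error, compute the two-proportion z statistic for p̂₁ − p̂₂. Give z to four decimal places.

z = -1.8478

p̂₁ = 482/559 = 0.8622540, p̂₂ = 1632/1832 = 0.8908297.
Pooled p̂ = (482+1632)/(559+1832) = 2114/2391 = 0.8841489.
SE = √(0.10243 × 0.00233476) = 0.0154644.
z = (0.8622540 − 0.8908297)/0.0154644 = -0.0285757/0.0154644 = -1.8478.
p-value = P(Z > -1.848) ≈ 0.9677; since p > α = 0.02, fail to reject H₀.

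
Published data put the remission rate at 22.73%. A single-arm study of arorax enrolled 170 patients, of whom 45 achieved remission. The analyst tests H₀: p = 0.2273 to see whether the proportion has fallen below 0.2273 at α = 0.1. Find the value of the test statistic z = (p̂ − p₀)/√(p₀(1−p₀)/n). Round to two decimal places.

p̂ = 45/170 = 0.26471.
Under H₀, SE = √(0.2273·0.7727/170) = √(0.00103315) = 0.03214.
z = (0.26471 − 0.2273)/0.03214 = 0.03741/0.03214 = 1.16.
p-value = P(Z < 1.164) ≈ 0.8777; since p > α = 0.1, fail to reject H₀.

z = 1.16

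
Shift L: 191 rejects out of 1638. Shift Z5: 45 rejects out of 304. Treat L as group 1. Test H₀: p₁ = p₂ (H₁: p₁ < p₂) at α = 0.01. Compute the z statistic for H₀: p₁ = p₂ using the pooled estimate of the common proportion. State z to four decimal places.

p̂₁ = 191/1638 ≈ 0.1166056, p̂₂ = 45/304 ≈ 0.1480263.
Pooled p̂ = (191+45)/(1638+304) = 236/1942 = 0.1215242.
SE = √(0.106756 × 0.00389997) = 0.0204046.
z = (0.1166056 − 0.1480263)/0.0204046 = -0.0314207/0.0204046 = -1.5399.
p-value = P(Z < -1.540) ≈ 0.0618; since p > α = 0.01, fail to reject H₀.

z = -1.5399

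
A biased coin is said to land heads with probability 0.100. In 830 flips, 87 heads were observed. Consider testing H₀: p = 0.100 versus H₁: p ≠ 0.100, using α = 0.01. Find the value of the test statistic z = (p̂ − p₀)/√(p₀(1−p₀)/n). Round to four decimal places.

z = 0.4628

p̂ = 87/830 ≈ 0.104819.
Under H₀, SE = √(0.1·0.9/830) = √(0.000108434) = 0.010413.
z = (0.104819 − 0.1)/0.010413 = 0.004819/0.010413 = 0.4628.
p-value = 2·P(Z > 0.463) ≈ 0.6435; since p > α = 0.01, fail to reject H₀.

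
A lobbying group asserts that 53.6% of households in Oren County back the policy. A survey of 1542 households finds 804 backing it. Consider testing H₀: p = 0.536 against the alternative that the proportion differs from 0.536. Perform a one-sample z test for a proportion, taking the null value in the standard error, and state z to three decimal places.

z = -1.150

p̂ = 804/1542 = 0.52140.
Under H₀, SE = √(0.536·0.464/1542) = √(0.000161287) = 0.01270.
z = (0.52140 − 0.536)/0.01270 = -0.01460/0.01270 = -1.150.
p-value = 2·P(Z > 1.150) ≈ 0.2503.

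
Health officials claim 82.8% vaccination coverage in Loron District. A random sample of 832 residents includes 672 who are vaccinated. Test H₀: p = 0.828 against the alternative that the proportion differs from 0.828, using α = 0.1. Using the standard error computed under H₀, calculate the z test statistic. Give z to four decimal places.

p̂ = 672/832 ≈ 0.807692.
SE = √(p₀(1−p₀)/n) = √(0.14242/832) = 0.013083.
z = (0.807692 − 0.828)/0.013083 = -0.020308/0.013083 = -1.5522.
Two-sided p-value ≈ 2·Φ(−1.552) = 0.1206, so at α = 0.1 we fail to reject H₀.

z = -1.5522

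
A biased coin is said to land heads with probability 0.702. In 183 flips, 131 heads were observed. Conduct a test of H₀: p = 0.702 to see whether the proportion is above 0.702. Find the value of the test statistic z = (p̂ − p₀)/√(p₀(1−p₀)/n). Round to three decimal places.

p̂ = 131/183 = 0.71585.
Standard error under H₀: √(0.702×0.298/183) = 0.03381.
z = (0.71585 − 0.702)/0.03381 = 0.01385/0.03381 = 0.410.
p-value = P(Z > 0.410) ≈ 0.3411.

z = 0.410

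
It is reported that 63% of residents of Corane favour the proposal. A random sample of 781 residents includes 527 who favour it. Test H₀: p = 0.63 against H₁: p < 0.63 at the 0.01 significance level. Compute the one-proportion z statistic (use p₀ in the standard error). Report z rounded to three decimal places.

z = 2.592

p̂ = 527/781 ≈ 0.674776.
Under H₀, SE = √(0.63·0.37/781) = √(0.000298464) = 0.017276.
z = (0.674776 − 0.63)/0.017276 = 0.044776/0.017276 = 2.592.
p-value = P(Z < 2.592) ≈ 0.9952. With α = 0.01, fail to reject H₀.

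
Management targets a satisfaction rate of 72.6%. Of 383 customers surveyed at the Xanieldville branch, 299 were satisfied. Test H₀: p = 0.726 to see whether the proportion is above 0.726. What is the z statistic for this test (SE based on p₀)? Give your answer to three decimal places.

z = 2.399

p̂ = 299/383 = 0.78068.
Standard error under H₀: √(0.726×0.274/383) = 0.02279.
z = (0.78068 − 0.726)/0.02279 = 0.05468/0.02279 = 2.399.
p-value = P(Z > 2.399) ≈ 0.0082.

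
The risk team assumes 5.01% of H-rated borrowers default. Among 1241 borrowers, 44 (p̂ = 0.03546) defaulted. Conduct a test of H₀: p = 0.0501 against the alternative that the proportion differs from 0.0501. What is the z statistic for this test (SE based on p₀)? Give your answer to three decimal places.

p̂ = 44/1241 ≈ 0.03546.
Under H₀, SE = √(0.0501·0.9499/1241) = √(3.83481e-05) = 0.00619.
z = (0.03546 − 0.0501)/0.00619 = -0.01464/0.00619 = -2.365.

z = -2.365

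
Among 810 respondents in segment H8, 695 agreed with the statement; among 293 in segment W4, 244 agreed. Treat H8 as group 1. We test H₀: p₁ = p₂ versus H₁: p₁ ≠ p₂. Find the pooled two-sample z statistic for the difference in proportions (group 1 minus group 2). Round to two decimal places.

z = 1.04

p̂₁ = 695/810 = 0.8580, p̂₂ = 244/293 = 0.8328.
Pooled p̂ = (695+244)/(810+293) = 939/1103 = 0.8513.
SE = √(p̂(1−p̂)(1/n₁+1/n₂)) = √(0.8513·0.1487·0.00464754) = √(0.000588276) = 0.0243.
z = (0.8580 − 0.8328)/0.0243 = 0.0252/0.0243 = 1.04.
p-value = 2·P(Z > 1.041) ≈ 0.2977.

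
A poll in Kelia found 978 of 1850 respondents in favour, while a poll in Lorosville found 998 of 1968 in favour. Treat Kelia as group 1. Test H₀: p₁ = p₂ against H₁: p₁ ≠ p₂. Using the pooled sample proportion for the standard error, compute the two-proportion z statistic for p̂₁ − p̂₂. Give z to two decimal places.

p̂₁ = 978/1850 = 0.5286, p̂₂ = 998/1968 = 0.5071.
Pooled p̂ = (978+998)/(1850+1968) = 1976/3818 = 0.5175.
SE = √(p̂(1−p̂)(1/n₁+1/n₂)) = √(0.5175·0.4825·0.00104867) = √(0.000261845) = 0.0162.
z = (0.5286 − 0.5071)/0.0162 = 0.0215/0.0162 = 1.33.
Two-sided p-value ≈ 2·Φ(−1.331) = 0.1832.

z = 1.33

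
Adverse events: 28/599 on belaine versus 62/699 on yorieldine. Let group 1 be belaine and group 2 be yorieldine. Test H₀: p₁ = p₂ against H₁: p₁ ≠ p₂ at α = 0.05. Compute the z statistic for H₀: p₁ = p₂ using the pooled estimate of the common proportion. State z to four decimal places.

p̂₁ = 28/599 = 0.0467446, p̂₂ = 62/699 = 0.0886981.
Pooled p̂ = (28+62)/(599+699) = 90/1298 = 0.0693374.
SE = √(p̂(1−p̂)(1/n₁+1/n₂)) = √(0.0693374·0.9306626·0.00310006) = √(0.000200046) = 0.0141438.
z = (0.0467446 − 0.0886981)/0.0141438 = -0.0419535/0.0141438 = -2.9662.
p-value = 2·P(Z > 2.966) ≈ 0.0030; since p < α = 0.05, reject H₀.

z = -2.9662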